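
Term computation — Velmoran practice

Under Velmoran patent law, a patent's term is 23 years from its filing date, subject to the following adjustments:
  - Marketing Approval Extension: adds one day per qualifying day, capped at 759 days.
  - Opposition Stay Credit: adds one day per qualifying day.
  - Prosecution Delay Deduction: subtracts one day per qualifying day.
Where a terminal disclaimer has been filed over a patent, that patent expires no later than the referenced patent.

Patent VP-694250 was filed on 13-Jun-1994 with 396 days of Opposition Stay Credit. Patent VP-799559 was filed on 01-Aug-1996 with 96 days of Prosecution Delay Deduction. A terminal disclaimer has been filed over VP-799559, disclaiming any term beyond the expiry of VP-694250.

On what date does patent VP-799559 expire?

Natural term of VP-799559:
  Base: filing + 23 years → 1 August 2019.
  Prosecution Delay Deduction: −96 days → 27 April 2019.
Expiry of referenced patent VP-694250:
  Base: filing + 23 years → 13 June 2017.
  Opposition Stay Credit: +396 days → 14 July 2018.
Terminal disclaimer: VP-799559 expires on the earlier of 27 April 2019 and 14 July 2018.

July 14, 2018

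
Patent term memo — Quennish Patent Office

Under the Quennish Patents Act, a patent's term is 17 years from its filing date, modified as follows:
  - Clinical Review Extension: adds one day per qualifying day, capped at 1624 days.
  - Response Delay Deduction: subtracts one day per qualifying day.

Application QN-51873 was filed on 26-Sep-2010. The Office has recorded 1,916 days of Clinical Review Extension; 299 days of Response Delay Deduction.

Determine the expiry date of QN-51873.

2031-05-13

Base term: filing date + 17 years → 26 September 2027.
Clinical Review Extension: 1916 days claimed exceeds the 1624-day cap, so +1624 days → 7 March 2032.
Response Delay Deduction: −299 days → 13 May 2031.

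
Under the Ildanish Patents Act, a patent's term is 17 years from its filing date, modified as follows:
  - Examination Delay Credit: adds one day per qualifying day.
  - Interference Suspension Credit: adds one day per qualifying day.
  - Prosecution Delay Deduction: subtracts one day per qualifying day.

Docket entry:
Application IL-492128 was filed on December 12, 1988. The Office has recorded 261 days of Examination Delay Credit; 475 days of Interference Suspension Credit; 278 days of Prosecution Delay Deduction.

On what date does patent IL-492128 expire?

March 15, 2007

Base term: filing date + 17 years → 12 December 2005.
Examination Delay Credit: +261 days → 30 August 2006.
Interference Suspension Credit: +475 days → 18 December 2007.
Prosecution Delay Deduction: −278 days → 15 March 2007.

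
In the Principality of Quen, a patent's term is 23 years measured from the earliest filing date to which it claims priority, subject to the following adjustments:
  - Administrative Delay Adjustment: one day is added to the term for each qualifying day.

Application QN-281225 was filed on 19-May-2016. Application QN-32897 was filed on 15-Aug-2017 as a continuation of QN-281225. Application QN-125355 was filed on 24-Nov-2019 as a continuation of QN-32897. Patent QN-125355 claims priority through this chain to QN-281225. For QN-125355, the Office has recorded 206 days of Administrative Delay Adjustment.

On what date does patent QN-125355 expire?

Earliest priority filing: 19 May 2016.
Base term: 19 May 2016 + 23 years → 19 May 2039.
Administrative Delay Adjustment: +206 days → 11 December 2039.

December 11, 2039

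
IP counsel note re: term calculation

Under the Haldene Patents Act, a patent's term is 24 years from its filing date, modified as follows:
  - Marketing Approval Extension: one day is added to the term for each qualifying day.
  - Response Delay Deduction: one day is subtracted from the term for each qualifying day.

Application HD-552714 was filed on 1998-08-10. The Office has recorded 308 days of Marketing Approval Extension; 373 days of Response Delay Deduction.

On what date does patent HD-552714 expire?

2022-06-06

Base term: filing date + 24 years → 10 August 2022.
Marketing Approval Extension: +308 days → 14 June 2023.
Response Delay Deduction: −373 days → 6 June 2022.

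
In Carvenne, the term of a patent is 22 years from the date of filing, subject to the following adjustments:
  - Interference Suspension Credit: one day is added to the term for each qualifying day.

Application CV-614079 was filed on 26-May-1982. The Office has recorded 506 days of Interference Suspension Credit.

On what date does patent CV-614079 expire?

2005-10-14

Base term: filing date + 22 years → 26 May 2004.
Interference Suspension Credit: +506 days → 14 October 2005.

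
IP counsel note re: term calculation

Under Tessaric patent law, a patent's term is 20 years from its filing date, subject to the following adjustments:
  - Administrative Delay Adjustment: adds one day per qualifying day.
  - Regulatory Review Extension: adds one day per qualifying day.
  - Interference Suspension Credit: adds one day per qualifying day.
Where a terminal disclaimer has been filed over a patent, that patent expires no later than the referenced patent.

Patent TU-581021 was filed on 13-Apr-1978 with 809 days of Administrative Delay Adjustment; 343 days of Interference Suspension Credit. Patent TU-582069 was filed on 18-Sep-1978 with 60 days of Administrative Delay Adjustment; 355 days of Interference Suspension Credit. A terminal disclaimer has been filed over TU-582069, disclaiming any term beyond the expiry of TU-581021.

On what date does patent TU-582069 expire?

Natural term of TU-582069:
  Base: filing + 20 years → 18 September 1998.
  Administrative Delay Adjustment: +60 days → 17 November 1998.
  Interference Suspension Credit: +355 days → 7 November 1999.
Expiry of referenced patent TU-581021:
  Base: filing + 20 years → 13 April 1998.
  Administrative Delay Adjustment: +809 days → 30 June 2000.
  Interference Suspension Credit: +343 days → 8 June 2001.
Terminal disclaimer: TU-582069 expires on the earlier of 7 November 1999 and 8 June 2001.

November 7, 1999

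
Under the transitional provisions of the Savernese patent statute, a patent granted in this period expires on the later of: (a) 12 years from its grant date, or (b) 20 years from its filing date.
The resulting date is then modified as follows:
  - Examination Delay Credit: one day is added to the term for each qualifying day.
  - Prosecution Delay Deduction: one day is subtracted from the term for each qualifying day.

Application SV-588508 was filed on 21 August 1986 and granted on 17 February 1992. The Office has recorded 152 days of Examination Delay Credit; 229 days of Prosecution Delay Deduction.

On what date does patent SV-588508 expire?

(a) grant + 12 years → 17 February 2004.
(b) filing + 20 years → 21 August 2006.
Later of the two: 21 August 2006.
Examination Delay Credit: +152 days → 20 January 2007.
Prosecution Delay Deduction: −229 days → 5 June 2006.

2006-06-05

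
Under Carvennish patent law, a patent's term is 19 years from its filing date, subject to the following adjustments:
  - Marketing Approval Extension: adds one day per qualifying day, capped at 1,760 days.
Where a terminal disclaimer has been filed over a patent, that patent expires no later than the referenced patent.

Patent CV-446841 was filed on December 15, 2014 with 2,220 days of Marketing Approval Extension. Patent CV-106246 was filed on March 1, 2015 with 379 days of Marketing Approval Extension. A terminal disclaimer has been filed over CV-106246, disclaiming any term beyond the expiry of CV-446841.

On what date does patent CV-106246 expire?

2035-03-15

Natural term of CV-106246:
  Base: filing + 19 years → 1 March 2034.
  Marketing Approval Extension: 379 days (within the 1760-day cap) → +379 days → 15 March 2035.
Expiry of referenced patent CV-446841:
  Base: filing + 19 years → 15 December 2033.
  Marketing Approval Extension: 2220 days claimed exceeds the 1760-day cap, so +1760 days → 10 October 2038.
Terminal disclaimer: CV-106246 expires on the earlier of 15 March 2035 and 10 October 2038.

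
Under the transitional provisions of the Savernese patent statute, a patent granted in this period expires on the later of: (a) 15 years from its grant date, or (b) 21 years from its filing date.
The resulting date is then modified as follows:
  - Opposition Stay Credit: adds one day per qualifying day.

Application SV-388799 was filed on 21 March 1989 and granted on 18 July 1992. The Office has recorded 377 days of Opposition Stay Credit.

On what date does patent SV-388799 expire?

2011-04-02

(a) grant + 15 years → 18 July 2007.
(b) filing + 21 years → 21 March 2010.
Later of the two: 21 March 2010.
Opposition Stay Credit: +377 days → 2 April 2011.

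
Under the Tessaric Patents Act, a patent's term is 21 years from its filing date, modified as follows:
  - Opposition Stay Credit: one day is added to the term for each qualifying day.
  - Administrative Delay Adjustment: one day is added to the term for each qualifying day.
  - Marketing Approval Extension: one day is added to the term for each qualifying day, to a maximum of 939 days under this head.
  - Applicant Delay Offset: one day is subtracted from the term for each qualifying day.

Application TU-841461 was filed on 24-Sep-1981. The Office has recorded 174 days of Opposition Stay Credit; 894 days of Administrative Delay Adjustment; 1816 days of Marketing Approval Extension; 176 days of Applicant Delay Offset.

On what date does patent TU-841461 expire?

Base term: filing date + 21 years → 24 September 2002.
Opposition Stay Credit: +174 days → 17 March 2003.
Administrative Delay Adjustment: +894 days → 27 August 2005.
Marketing Approval Extension: 1816 days claimed exceeds the 939-day cap, so +939 days → 23 March 2008.
Applicant Delay Offset: −176 days → 29 September 2007.

September 29, 2007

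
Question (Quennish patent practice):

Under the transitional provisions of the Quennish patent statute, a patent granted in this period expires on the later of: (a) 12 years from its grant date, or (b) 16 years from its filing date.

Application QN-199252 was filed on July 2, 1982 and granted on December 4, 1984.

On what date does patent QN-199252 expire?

(a) grant + 12 years → 4 December 1996.
(b) filing + 16 years → 2 July 1998.
Later of the two: 2 July 1998.

1998-07-02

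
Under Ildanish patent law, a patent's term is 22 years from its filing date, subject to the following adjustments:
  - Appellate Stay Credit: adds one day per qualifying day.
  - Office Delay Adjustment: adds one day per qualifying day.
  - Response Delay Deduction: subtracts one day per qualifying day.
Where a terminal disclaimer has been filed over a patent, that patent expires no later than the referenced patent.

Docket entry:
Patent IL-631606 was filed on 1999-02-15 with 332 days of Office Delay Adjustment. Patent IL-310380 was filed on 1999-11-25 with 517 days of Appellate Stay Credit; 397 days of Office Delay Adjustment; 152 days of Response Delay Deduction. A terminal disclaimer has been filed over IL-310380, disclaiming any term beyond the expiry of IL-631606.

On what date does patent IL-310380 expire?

Natural term of IL-310380:
  Base: filing + 22 years → 25 November 2021.
  Appellate Stay Credit: +517 days → 26 April 2023.
  Office Delay Adjustment: +397 days → 27 May 2024.
  Response Delay Deduction: −152 days → 27 December 2023.
Expiry of referenced patent IL-631606:
  Base: filing + 22 years → 15 February 2021.
  Office Delay Adjustment: +332 days → 13 January 2022.
Terminal disclaimer: IL-310380 expires on the earlier of 27 December 2023 and 13 January 2022.

2022-01-13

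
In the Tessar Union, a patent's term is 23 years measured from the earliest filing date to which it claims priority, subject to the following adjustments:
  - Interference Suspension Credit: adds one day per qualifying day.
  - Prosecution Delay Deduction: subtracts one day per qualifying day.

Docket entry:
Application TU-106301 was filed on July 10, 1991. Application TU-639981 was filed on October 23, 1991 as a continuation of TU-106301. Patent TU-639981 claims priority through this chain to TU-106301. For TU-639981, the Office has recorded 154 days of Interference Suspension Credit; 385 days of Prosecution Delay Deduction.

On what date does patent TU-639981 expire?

November 21, 2013

Earliest priority filing: 10 July 1991.
Base term: 10 July 1991 + 23 years → 10 July 2014.
Interference Suspension Credit: +154 days → 11 December 2014.
Prosecution Delay Deduction: −385 days → 21 November 2013.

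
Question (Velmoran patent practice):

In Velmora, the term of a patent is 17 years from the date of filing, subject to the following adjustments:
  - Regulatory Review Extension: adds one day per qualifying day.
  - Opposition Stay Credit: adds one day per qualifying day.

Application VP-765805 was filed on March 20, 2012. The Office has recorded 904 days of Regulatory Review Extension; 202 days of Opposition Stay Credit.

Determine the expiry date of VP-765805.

2032-03-30

Base term: filing date + 17 years → 20 March 2029.
Regulatory Review Extension: +904 days → 10 September 2031.
Opposition Stay Credit: +202 days → 30 March 2032.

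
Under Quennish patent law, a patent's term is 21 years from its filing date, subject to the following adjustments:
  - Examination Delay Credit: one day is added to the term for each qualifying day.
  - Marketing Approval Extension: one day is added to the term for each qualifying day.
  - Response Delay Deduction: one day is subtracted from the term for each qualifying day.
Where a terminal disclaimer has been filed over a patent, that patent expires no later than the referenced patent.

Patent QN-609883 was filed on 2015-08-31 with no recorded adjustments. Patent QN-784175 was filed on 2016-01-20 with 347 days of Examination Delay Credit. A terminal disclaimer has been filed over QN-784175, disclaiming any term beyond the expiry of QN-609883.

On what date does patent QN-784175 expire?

2036-08-31

Natural term of QN-784175:
  Base: filing + 21 years → 20 January 2037.
  Examination Delay Credit: +347 days → 2 January 2038.
Expiry of referenced patent QN-609883:
  Base: filing + 21 years → 31 August 2036.
Terminal disclaimer: QN-784175 expires on the earlier of 2 January 2038 and 31 August 2036.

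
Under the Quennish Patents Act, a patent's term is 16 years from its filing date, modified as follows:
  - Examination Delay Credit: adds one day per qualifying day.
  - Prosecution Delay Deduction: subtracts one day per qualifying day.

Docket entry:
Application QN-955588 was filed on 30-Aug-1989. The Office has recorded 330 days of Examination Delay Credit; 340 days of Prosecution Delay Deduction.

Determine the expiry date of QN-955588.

August 20, 2005

Base term: filing date + 16 years → 30 August 2005.
Examination Delay Credit: +330 days → 26 July 2006.
Prosecution Delay Deduction: −340 days → 20 August 2005.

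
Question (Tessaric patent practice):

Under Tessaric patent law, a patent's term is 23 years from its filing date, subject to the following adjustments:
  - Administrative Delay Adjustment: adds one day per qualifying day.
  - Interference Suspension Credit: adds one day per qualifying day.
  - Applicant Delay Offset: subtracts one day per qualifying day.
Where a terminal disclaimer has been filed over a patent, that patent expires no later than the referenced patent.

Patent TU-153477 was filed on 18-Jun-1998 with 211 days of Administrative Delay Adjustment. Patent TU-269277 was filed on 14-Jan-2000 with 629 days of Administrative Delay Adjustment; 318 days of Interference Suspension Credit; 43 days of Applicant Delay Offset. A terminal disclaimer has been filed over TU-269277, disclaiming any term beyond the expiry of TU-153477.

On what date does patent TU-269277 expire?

January 15, 2022

Natural term of TU-269277:
  Base: filing + 23 years → 14 January 2023.
  Administrative Delay Adjustment: +629 days → 4 October 2024.
  Interference Suspension Credit: +318 days → 18 August 2025.
  Applicant Delay Offset: −43 days → 6 July 2025.
Expiry of referenced patent TU-153477:
  Base: filing + 23 years → 18 June 2021.
  Administrative Delay Adjustment: +211 days → 15 January 2022.
Terminal disclaimer: TU-269277 expires on the earlier of 6 July 2025 and 15 January 2022.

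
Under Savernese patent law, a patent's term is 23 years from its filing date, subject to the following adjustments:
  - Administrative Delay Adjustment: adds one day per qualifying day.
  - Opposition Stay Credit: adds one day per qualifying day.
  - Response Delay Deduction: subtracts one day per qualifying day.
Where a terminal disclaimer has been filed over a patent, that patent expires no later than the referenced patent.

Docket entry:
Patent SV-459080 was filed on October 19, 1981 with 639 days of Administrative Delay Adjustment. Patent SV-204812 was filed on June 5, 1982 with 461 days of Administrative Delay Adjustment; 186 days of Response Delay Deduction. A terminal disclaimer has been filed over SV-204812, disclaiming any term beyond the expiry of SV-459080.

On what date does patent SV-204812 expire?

March 7, 2006

Natural term of SV-204812:
  Base: filing + 23 years → 5 June 2005.
  Administrative Delay Adjustment: +461 days → 9 September 2006.
  Response Delay Deduction: −186 days → 7 March 2006.
Expiry of referenced patent SV-459080:
  Base: filing + 23 years → 19 October 2004.
  Administrative Delay Adjustment: +639 days → 20 July 2006.
Terminal disclaimer: SV-204812 expires on the earlier of 7 March 2006 and 20 July 2006.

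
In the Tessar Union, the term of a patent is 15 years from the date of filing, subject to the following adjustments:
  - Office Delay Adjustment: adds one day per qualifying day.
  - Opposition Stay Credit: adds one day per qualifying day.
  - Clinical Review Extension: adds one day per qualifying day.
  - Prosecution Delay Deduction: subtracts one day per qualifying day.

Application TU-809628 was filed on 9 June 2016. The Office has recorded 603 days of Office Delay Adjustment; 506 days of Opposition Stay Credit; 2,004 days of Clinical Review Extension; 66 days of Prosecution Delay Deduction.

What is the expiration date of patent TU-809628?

October 12, 2039

Base term: filing date + 15 years → 9 June 2031.
Office Delay Adjustment: +603 days → 1 February 2033.
Opposition Stay Credit: +506 days → 22 June 2034.
Clinical Review Extension: +2004 days → 17 December 2039.
Prosecution Delay Deduction: −66 days → 12 October 2039.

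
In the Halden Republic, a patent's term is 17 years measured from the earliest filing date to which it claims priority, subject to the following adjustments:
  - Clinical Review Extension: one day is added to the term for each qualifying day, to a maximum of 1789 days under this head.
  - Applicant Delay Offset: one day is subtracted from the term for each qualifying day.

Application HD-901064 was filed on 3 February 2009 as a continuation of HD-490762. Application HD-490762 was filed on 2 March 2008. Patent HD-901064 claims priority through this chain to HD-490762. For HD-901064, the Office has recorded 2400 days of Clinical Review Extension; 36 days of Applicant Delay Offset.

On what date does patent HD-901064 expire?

December 19, 2029

Earliest priority filing: 2 March 2008.
Base term: 2 March 2008 + 17 years → 2 March 2025.
Clinical Review Extension: 2400 days claimed exceeds the 1789-day cap, so +1789 days → 24 January 2030.
Applicant Delay Offset: −36 days → 19 December 2029.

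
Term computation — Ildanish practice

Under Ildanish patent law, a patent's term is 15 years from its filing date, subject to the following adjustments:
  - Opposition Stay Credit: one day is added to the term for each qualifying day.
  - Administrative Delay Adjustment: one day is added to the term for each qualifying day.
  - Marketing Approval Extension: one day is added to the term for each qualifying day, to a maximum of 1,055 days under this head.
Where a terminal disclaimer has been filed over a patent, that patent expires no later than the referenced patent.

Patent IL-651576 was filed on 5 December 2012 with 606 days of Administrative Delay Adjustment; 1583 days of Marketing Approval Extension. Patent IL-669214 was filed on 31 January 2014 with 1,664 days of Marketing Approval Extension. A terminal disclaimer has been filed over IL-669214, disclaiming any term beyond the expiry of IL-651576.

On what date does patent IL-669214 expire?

Natural term of IL-669214:
  Base: filing + 15 years → 31 January 2029.
  Marketing Approval Extension: 1664 days claimed exceeds the 1055-day cap, so +1055 days → 22 December 2031.
Expiry of referenced patent IL-651576:
  Base: filing + 15 years → 5 December 2027.
  Administrative Delay Adjustment: +606 days → 2 August 2029.
  Marketing Approval Extension: 1583 days claimed exceeds the 1055-day cap, so +1055 days → 22 June 2032.
Terminal disclaimer: IL-669214 expires on the earlier of 22 December 2031 and 22 June 2032.

December 22, 2031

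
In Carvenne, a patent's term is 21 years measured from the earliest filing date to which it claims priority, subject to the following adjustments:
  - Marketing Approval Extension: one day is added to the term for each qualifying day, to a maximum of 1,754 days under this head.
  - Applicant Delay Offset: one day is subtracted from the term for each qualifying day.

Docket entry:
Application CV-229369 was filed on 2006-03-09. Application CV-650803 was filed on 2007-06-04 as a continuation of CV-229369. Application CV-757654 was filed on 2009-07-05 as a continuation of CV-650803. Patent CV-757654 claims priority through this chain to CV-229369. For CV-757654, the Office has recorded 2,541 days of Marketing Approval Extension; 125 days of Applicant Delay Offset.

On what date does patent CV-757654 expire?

August 24, 2031

Earliest priority filing: 9 March 2006.
Base term: 9 March 2006 + 21 years → 9 March 2027.
Marketing Approval Extension: 2541 days claimed exceeds the 1754-day cap, so +1754 days → 27 December 2031.
Applicant Delay Offset: −125 days → 24 August 2031.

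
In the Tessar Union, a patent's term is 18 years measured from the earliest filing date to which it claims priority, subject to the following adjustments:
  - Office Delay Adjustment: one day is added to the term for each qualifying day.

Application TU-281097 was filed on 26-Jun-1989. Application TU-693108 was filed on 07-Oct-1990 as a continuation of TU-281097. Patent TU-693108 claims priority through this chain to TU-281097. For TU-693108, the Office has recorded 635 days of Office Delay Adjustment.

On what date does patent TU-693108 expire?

March 22, 2009

Earliest priority filing: 26 June 1989.
Base term: 26 June 1989 + 18 years → 26 June 2007.
Office Delay Adjustment: +635 days → 22 March 2009.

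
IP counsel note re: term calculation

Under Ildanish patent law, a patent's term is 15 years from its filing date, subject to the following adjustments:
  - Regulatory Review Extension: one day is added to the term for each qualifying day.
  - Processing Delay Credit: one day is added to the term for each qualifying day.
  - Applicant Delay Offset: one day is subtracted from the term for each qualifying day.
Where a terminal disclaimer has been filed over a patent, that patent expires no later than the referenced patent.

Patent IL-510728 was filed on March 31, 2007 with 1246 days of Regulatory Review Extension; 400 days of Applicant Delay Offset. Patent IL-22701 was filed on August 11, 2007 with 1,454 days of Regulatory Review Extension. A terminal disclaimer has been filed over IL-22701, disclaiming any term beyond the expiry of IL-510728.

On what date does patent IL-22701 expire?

July 24, 2024

Natural term of IL-22701:
  Base: filing + 15 years → 11 August 2022.
  Regulatory Review Extension: +1454 days → 4 August 2026.
Expiry of referenced patent IL-510728:
  Base: filing + 15 years → 31 March 2022.
  Regulatory Review Extension: +1246 days → 28 August 2025.
  Applicant Delay Offset: −400 days → 24 July 2024.
Terminal disclaimer: IL-22701 expires on the earlier of 4 August 2026 and 24 July 2024.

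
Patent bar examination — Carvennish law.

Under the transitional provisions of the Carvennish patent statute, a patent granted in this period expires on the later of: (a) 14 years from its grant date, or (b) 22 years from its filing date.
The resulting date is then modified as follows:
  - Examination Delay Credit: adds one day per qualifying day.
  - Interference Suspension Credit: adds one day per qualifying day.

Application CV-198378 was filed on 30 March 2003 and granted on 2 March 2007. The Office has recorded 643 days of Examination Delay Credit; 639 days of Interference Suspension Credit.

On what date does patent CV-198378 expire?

2028-10-02

(a) grant + 14 years → 2 March 2021.
(b) filing + 22 years → 30 March 2025.
Later of the two: 30 March 2025.
Examination Delay Credit: +643 days → 2 January 2027.
Interference Suspension Credit: +639 days → 2 October 2028.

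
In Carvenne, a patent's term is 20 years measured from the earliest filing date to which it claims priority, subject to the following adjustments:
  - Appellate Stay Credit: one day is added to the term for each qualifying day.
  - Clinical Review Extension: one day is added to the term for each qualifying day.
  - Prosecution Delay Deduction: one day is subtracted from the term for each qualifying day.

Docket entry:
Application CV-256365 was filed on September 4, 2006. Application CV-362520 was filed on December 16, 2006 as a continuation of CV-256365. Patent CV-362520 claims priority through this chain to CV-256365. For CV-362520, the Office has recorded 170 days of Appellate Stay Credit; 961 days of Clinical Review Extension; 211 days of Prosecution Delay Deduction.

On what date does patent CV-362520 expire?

Earliest priority filing: 4 September 2006.
Base term: 4 September 2006 + 20 years → 4 September 2026.
Appellate Stay Credit: +170 days → 21 February 2027.
Clinical Review Extension: +961 days → 9 October 2029.
Prosecution Delay Deduction: −211 days → 12 March 2029.

March 12, 2029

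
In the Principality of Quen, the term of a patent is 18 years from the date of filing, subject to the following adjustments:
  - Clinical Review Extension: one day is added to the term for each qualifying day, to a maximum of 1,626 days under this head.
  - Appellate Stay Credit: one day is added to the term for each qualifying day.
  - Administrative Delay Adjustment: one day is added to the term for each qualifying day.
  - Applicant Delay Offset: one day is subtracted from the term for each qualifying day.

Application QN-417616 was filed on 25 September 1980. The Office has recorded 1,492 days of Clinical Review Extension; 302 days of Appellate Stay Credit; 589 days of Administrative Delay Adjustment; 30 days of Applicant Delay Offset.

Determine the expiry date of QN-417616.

2005-03-05

Base term: filing date + 18 years → 25 September 1998.
Clinical Review Extension: 1492 days (within the 1626-day cap) → +1492 days → 26 October 2002.
Appellate Stay Credit: +302 days → 24 August 2003.
Administrative Delay Adjustment: +589 days → 4 April 2005.
Applicant Delay Offset: −30 days → 5 March 2005.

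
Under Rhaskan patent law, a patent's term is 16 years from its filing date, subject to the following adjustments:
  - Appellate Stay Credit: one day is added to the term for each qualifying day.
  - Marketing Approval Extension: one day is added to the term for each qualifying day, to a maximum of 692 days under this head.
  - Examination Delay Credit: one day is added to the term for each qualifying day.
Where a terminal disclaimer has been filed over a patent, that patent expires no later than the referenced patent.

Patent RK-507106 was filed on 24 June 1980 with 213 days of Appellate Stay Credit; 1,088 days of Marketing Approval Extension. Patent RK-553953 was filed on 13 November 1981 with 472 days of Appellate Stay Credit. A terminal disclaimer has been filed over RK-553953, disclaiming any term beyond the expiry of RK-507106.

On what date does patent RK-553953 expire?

December 16, 1998

Natural term of RK-553953:
  Base: filing + 16 years → 13 November 1997.
  Appellate Stay Credit: +472 days → 28 February 1999.
Expiry of referenced patent RK-507106:
  Base: filing + 16 years → 24 June 1996.
  Appellate Stay Credit: +213 days → 23 January 1997.
  Marketing Approval Extension: 1088 days claimed exceeds the 692-day cap, so +692 days → 16 December 1998.
Terminal disclaimer: RK-553953 expires on the earlier of 28 February 1999 and 16 December 1998.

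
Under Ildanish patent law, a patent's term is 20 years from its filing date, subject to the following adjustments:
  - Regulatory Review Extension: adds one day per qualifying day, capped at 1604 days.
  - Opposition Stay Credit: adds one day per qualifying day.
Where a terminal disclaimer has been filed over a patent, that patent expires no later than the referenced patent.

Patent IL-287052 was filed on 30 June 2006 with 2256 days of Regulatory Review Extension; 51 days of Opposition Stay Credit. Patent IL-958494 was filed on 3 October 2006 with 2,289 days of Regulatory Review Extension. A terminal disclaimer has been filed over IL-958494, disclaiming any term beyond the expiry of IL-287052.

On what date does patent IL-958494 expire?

Natural term of IL-958494:
  Base: filing + 20 years → 3 October 2026.
  Regulatory Review Extension: 2289 days claimed exceeds the 1604-day cap, so +1604 days → 23 February 2031.
Expiry of referenced patent IL-287052:
  Base: filing + 20 years → 30 June 2026.
  Regulatory Review Extension: 2256 days claimed exceeds the 1604-day cap, so +1604 days → 20 November 2030.
  Opposition Stay Credit: +51 days → 10 January 2031.
Terminal disclaimer: IL-958494 expires on the earlier of 23 February 2031 and 10 January 2031.

2031-01-10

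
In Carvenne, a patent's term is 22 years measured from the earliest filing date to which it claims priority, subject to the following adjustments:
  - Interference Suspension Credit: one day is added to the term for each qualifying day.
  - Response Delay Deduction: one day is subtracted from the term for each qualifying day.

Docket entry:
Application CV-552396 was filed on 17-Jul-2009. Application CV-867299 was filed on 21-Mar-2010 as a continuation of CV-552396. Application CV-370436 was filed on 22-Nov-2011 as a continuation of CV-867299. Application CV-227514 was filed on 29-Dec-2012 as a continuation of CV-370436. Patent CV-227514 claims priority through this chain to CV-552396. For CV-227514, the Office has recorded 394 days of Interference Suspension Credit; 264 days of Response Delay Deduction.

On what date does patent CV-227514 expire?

Earliest priority filing: 17 July 2009.
Base term: 17 July 2009 + 22 years → 17 July 2031.
Interference Suspension Credit: +394 days → 14 August 2032.
Response Delay Deduction: −264 days → 24 November 2031.

2031-11-24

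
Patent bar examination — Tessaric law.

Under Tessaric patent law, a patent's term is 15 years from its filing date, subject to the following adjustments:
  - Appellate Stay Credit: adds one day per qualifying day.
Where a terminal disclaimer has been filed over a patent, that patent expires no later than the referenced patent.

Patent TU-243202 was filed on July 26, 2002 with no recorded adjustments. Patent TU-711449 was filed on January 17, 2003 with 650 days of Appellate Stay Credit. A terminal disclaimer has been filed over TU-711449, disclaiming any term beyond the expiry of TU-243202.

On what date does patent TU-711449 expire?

July 26, 2017

Natural term of TU-711449:
  Base: filing + 15 years → 17 January 2018.
  Appellate Stay Credit: +650 days → 29 October 2019.
Expiry of referenced patent TU-243202:
  Base: filing + 15 years → 26 July 2017.
Terminal disclaimer: TU-711449 expires on the earlier of 29 October 2019 and 26 July 2017.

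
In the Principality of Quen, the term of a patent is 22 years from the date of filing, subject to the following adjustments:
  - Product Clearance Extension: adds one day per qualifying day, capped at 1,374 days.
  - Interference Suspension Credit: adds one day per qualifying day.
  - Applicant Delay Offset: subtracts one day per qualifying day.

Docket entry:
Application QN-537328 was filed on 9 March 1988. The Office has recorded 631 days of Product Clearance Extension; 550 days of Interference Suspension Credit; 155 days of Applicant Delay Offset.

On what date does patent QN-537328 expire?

December 29, 2012

Base term: filing date + 22 years → 9 March 2010.
Product Clearance Extension: 631 days (within the 1374-day cap) → +631 days → 30 November 2011.
Interference Suspension Credit: +550 days → 2 June 2013.
Applicant Delay Offset: −155 days → 29 December 2012.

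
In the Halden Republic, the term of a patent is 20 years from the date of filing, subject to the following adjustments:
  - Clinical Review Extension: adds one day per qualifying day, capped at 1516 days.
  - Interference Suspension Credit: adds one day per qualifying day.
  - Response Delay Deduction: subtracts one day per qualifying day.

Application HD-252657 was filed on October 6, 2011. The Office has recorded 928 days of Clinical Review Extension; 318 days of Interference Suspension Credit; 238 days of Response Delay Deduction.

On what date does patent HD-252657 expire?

Base term: filing date + 20 years → 6 October 2031.
Clinical Review Extension: 928 days (within the 1516-day cap) → +928 days → 21 April 2034.
Interference Suspension Credit: +318 days → 5 March 2035.
Response Delay Deduction: −238 days → 10 July 2034.

July 10, 2034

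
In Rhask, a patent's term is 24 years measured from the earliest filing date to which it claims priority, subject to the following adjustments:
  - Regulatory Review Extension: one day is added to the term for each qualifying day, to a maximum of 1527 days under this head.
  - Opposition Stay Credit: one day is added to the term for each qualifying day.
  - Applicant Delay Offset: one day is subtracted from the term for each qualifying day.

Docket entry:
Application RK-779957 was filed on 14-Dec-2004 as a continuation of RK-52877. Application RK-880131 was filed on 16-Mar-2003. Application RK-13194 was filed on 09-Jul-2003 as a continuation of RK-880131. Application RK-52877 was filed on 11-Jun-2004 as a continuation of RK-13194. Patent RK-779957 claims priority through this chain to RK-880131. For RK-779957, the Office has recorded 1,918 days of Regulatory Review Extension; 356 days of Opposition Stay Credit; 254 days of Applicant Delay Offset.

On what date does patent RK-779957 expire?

2031-08-31

Earliest priority filing: 16 March 2003.
Base term: 16 March 2003 + 24 years → 16 March 2027.
Regulatory Review Extension: 1918 days claimed exceeds the 1527-day cap, so +1527 days → 21 May 2031.
Opposition Stay Credit: +356 days → 11 May 2032.
Applicant Delay Offset: −254 days → 31 August 2031.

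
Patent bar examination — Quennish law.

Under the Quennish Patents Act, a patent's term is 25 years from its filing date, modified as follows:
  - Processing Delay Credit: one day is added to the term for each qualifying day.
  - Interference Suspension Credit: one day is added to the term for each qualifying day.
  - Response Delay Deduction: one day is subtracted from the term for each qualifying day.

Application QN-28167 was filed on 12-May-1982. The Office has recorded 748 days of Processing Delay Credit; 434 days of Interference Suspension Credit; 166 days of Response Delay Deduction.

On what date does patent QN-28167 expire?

February 21, 2010

Base term: filing date + 25 years → 12 May 2007.
Processing Delay Credit: +748 days → 29 May 2009.
Interference Suspension Credit: +434 days → 6 August 2010.
Response Delay Deduction: −166 days → 21 February 2010.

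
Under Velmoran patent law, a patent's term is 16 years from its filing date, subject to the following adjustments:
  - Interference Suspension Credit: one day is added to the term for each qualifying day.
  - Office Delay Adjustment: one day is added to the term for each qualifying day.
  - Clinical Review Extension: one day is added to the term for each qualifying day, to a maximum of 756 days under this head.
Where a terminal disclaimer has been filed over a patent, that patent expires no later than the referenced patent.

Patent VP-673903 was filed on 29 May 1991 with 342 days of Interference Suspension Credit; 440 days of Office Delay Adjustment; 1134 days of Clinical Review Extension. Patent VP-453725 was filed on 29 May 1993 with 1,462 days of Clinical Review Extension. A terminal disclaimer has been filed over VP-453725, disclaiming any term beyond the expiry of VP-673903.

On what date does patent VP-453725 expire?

Natural term of VP-453725:
  Base: filing + 16 years → 29 May 2009.
  Clinical Review Extension: 1462 days claimed exceeds the 756-day cap, so +756 days → 24 June 2011.
Expiry of referenced patent VP-673903:
  Base: filing + 16 years → 29 May 2007.
  Interference Suspension Credit: +342 days → 5 May 2008.
  Office Delay Adjustment: +440 days → 19 July 2009.
  Clinical Review Extension: 1134 days claimed exceeds the 756-day cap, so +756 days → 14 August 2011.
Terminal disclaimer: VP-453725 expires on the earlier of 24 June 2011 and 14 August 2011.

2011-06-24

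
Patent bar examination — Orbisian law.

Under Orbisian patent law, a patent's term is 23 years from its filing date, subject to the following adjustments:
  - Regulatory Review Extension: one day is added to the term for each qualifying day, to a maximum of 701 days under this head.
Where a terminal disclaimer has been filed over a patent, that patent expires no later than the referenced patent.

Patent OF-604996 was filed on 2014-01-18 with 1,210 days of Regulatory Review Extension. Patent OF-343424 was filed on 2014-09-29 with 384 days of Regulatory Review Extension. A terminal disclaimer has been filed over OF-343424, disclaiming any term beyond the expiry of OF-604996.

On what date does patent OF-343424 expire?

Natural term of OF-343424:
  Base: filing + 23 years → 29 September 2037.
  Regulatory Review Extension: 384 days (within the 701-day cap) → +384 days → 18 October 2038.
Expiry of referenced patent OF-604996:
  Base: filing + 23 years → 18 January 2037.
  Regulatory Review Extension: 1210 days claimed exceeds the 701-day cap, so +701 days → 20 December 2038.
Terminal disclaimer: OF-343424 expires on the earlier of 18 October 2038 and 20 December 2038.

October 18, 2038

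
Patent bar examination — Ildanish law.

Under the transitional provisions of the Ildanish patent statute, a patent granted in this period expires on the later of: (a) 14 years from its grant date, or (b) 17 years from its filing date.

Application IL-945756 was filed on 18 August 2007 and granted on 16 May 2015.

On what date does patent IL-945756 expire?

May 16, 2029

(a) grant + 14 years → 16 May 2029.
(b) filing + 17 years → 18 August 2024.
Later of the two: 16 May 2029.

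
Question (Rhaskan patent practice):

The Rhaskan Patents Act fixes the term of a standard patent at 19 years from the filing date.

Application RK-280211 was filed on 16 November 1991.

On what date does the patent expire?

November 16, 2010

Filing date + 19 years → 16 November 2010.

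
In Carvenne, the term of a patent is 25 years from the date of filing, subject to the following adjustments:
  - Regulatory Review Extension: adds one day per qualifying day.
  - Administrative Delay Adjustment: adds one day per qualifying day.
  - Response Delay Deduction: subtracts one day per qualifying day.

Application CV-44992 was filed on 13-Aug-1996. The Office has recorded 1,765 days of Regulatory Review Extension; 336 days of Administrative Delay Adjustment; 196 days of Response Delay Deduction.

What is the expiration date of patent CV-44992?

Base term: filing date + 25 years → 13 August 2021.
Regulatory Review Extension: +1765 days → 13 June 2026.
Administrative Delay Adjustment: +336 days → 15 May 2027.
Response Delay Deduction: −196 days → 31 October 2026.

October 31, 2026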